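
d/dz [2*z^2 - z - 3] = 4*z - 1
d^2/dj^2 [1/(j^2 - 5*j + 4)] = 2*(-j^2 + 5*j + (2*j - 5)^2 - 4)/(j^2 - 5*j + 4)^3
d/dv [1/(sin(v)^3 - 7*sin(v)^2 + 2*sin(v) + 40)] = (-3*sin(v)^2 + 14*sin(v) - 2)*cos(v)/(sin(v)^3 - 7*sin(v)^2 + 2*sin(v) + 40)^2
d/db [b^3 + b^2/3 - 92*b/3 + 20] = 3*b^2 + 2*b/3 - 92/3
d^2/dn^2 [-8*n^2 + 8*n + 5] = -16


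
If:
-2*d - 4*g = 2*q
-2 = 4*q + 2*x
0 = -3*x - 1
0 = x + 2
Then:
No Solution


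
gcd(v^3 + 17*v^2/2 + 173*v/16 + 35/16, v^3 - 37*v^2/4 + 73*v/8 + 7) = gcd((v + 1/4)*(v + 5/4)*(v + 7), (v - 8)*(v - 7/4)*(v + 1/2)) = 1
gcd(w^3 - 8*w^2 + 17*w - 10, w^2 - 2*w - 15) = w - 5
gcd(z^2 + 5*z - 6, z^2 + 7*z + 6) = z + 6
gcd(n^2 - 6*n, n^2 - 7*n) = n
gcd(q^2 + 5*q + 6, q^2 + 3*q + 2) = q + 2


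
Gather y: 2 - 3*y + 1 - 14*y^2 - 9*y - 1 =-14*y^2 - 12*y + 2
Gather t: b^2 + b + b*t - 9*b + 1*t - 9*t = b^2 - 8*b + t*(b - 8)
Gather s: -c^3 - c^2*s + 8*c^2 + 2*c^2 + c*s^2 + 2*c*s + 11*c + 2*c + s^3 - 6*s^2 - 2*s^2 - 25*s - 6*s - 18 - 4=-c^3 + 10*c^2 + 13*c + s^3 + s^2*(c - 8) + s*(-c^2 + 2*c - 31) - 22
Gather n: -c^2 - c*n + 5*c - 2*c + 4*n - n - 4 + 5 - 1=-c^2 + 3*c + n*(3 - c)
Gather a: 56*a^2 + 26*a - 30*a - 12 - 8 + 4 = 56*a^2 - 4*a - 16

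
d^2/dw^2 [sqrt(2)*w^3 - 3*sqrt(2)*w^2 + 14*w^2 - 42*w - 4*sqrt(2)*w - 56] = 6*sqrt(2)*w - 6*sqrt(2) + 28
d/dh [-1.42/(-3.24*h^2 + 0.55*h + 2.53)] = (0.781 - 9.2016*h)/(-3.24*h^2 + 0.55*h + 2.53)^2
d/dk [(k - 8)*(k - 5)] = 2*k - 13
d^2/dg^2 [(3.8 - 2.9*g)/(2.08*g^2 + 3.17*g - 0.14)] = (-(2.9*g - 3.8)*(4.16*g + 3.17)*(8.32*g + 6.34) + (36.192*g + 2.578)*(2.08*g^2 + 3.17*g - 0.14))/(2.08*g^2 + 3.17*g - 0.14)^3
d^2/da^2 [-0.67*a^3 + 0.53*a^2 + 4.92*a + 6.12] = 1.06 - 4.02*a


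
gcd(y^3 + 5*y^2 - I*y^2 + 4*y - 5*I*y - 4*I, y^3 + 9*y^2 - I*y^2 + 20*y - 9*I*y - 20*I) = y^2 + y*(4 - I) - 4*I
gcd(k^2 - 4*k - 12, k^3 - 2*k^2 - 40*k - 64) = k + 2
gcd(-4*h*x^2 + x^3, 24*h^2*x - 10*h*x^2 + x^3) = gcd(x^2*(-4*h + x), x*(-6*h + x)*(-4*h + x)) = -4*h*x + x^2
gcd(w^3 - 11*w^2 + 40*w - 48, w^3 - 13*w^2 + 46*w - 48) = w - 3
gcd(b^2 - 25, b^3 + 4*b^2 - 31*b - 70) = b - 5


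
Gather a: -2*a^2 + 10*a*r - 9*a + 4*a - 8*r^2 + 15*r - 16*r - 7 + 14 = -2*a^2 + a*(10*r - 5) - 8*r^2 - r + 7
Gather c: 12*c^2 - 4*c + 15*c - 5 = 12*c^2 + 11*c - 5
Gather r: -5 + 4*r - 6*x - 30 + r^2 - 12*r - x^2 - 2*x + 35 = r^2 - 8*r - x^2 - 8*x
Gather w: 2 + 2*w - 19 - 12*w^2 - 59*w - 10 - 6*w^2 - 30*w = -18*w^2 - 87*w - 27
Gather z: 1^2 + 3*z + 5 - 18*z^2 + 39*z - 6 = -18*z^2 + 42*z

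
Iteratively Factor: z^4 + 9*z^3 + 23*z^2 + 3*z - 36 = (z - 1)*(z^3 + 10*z^2 + 33*z + 36) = (z - 1)*(z + 3)*(z^2 + 7*z + 12) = (z - 1)*(z + 3)*(z + 4)*(z + 3)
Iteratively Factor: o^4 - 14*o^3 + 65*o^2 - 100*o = (o - 4)*(o^3 - 10*o^2 + 25*o) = (o - 5)*(o - 4)*(o^2 - 5*o) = o*(o - 5)*(o - 4)*(o - 5)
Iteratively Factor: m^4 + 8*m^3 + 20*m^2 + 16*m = (m)*(m^3 + 8*m^2 + 20*m + 16) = m*(m + 4)*(m^2 + 4*m + 4) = m*(m + 2)*(m + 4)*(m + 2)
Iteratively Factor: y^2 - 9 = (y + 3)*(y - 3)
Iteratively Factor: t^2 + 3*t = (t + 3)*(t)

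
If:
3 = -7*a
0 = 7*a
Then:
No Solution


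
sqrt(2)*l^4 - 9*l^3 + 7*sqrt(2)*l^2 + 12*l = l*(l - 3*sqrt(2))*(l - 2*sqrt(2))*(sqrt(2)*l + 1)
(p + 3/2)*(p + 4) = p^2 + 11*p/2 + 6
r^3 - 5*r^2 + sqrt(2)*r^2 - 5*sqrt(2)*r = r*(r - 5)*(r + sqrt(2))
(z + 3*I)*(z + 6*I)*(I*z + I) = I*z^3 - 9*z^2 + I*z^2 - 9*z - 18*I*z - 18*I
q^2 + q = q*(q + 1)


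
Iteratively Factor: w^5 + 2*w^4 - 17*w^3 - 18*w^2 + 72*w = (w + 4)*(w^4 - 2*w^3 - 9*w^2 + 18*w) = (w - 3)*(w + 4)*(w^3 + w^2 - 6*w) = (w - 3)*(w + 3)*(w + 4)*(w^2 - 2*w) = (w - 3)*(w - 2)*(w + 3)*(w + 4)*(w)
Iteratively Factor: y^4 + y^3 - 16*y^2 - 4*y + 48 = (y + 2)*(y^3 - y^2 - 14*y + 24) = (y - 3)*(y + 2)*(y^2 + 2*y - 8) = (y - 3)*(y - 2)*(y + 2)*(y + 4)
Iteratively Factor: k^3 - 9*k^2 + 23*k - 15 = (k - 5)*(k^2 - 4*k + 3) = (k - 5)*(k - 1)*(k - 3)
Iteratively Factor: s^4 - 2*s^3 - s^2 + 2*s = (s + 1)*(s^3 - 3*s^2 + 2*s) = s*(s + 1)*(s^2 - 3*s + 2) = s*(s - 2)*(s + 1)*(s - 1)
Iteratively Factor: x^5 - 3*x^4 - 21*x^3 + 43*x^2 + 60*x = (x - 5)*(x^4 + 2*x^3 - 11*x^2 - 12*x) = (x - 5)*(x + 1)*(x^3 + x^2 - 12*x) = (x - 5)*(x + 1)*(x + 4)*(x^2 - 3*x) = x*(x - 5)*(x + 1)*(x + 4)*(x - 3)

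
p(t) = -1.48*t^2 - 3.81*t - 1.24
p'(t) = -2.96*t - 3.81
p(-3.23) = -4.37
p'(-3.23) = 5.75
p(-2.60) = -1.34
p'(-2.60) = 3.89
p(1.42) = -9.63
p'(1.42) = -8.01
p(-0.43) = 0.12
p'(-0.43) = -2.54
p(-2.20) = -0.02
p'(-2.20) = 2.70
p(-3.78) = -7.99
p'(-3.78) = 7.38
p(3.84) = -37.69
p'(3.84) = -15.18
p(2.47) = -19.68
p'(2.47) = -11.12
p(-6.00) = -31.66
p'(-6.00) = 13.95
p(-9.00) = -86.83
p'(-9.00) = 22.83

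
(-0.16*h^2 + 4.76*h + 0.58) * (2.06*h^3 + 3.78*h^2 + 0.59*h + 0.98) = -0.3296*h^5 + 9.2008*h^4 + 19.0932*h^3 + 4.844*h^2 + 5.007*h + 0.5684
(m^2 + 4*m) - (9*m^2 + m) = -8*m^2 + 3*m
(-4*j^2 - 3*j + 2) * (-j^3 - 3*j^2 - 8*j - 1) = 4*j^5 + 15*j^4 + 39*j^3 + 22*j^2 - 13*j - 2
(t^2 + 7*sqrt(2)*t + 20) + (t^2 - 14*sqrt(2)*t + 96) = 2*t^2 - 7*sqrt(2)*t + 116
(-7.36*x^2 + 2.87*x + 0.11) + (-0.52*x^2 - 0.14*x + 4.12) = -7.88*x^2 + 2.73*x + 4.23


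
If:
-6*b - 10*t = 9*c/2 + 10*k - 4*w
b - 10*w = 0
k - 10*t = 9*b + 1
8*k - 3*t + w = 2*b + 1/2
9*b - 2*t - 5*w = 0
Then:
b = -50/2649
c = 370/2649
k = 74/2649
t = -425/5298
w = -5/2649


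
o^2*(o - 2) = o^3 - 2*o^2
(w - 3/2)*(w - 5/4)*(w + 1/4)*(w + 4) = w^4 + 3*w^3/2 - 141*w^2/16 + 167*w/32 + 15/8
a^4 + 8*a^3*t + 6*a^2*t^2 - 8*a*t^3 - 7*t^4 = (a - t)*(a + t)^2*(a + 7*t)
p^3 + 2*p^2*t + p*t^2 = p*(p + t)^2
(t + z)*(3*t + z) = 3*t^2 + 4*t*z + z^2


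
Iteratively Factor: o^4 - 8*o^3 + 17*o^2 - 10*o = (o - 2)*(o^3 - 6*o^2 + 5*o) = (o - 2)*(o - 1)*(o^2 - 5*o) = (o - 5)*(o - 2)*(o - 1)*(o)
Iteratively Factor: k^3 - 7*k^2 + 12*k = (k - 3)*(k^2 - 4*k) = (k - 4)*(k - 3)*(k)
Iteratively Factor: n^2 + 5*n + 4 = (n + 4)*(n + 1)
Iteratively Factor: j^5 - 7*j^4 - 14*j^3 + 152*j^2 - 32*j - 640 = (j + 2)*(j^4 - 9*j^3 + 4*j^2 + 144*j - 320) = (j - 4)*(j + 2)*(j^3 - 5*j^2 - 16*j + 80) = (j - 4)*(j + 2)*(j + 4)*(j^2 - 9*j + 20) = (j - 5)*(j - 4)*(j + 2)*(j + 4)*(j - 4)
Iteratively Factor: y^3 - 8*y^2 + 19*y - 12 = (y - 4)*(y^2 - 4*y + 3) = (y - 4)*(y - 1)*(y - 3)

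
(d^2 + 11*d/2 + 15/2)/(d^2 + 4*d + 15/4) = 2*(d + 3)/(2*d + 3)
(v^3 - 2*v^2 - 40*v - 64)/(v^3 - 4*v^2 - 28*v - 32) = (v + 4)/(v + 2)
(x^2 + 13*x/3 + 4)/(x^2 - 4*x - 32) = (x^2 + 13*x/3 + 4)/(x^2 - 4*x - 32)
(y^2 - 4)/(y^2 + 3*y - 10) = (y + 2)/(y + 5)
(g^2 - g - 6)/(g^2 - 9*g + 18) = (g + 2)/(g - 6)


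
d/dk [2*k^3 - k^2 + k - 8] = 6*k^2 - 2*k + 1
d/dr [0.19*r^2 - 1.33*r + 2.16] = 0.38*r - 1.33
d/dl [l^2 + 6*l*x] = 2*l + 6*x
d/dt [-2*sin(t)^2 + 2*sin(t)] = -2*sin(2*t) + 2*cos(t)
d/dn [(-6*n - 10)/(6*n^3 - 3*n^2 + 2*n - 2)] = 2*(36*n^3 + 81*n^2 - 30*n + 16)/(36*n^6 - 36*n^5 + 33*n^4 - 36*n^3 + 16*n^2 - 8*n + 4)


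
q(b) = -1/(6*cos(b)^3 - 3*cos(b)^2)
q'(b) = -(18*sin(b)*cos(b)^2 - 6*sin(b)*cos(b))/(6*cos(b)^3 - 3*cos(b)^2)^2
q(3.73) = 0.18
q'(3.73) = 0.32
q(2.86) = 0.12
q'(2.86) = -0.10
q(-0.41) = -0.48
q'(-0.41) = 0.87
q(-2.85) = 0.12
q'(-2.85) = 0.10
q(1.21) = 9.10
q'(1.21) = -9.69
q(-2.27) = 0.35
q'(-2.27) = 1.07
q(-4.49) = 4.75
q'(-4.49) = -48.49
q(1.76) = 6.85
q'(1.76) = -81.29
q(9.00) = 0.14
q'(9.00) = -0.17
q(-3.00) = 0.11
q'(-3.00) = 0.04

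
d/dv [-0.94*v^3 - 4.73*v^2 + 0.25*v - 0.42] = -2.82*v^2 - 9.46*v + 0.25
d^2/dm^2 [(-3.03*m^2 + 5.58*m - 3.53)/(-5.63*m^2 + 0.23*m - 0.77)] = (1.13686837721616e-13*m^4 - 345.89031*m^3 + 592.528224*m^2 + 117.713166*m - 28.615794)/(178.453547*m^6 - 21.870861*m^5 + 74.11332*m^4 - 5.994605*m^3 + 10.13628*m^2 - 0.409101*m + 0.456533)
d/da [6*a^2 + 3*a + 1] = 12*a + 3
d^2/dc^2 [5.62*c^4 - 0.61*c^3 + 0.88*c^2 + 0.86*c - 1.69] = 67.44*c^2 - 3.66*c + 1.76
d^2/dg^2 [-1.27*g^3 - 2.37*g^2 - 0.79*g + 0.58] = -7.62*g - 4.74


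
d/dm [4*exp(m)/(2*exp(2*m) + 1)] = (4 - 8*exp(2*m))*exp(m)/(4*exp(4*m) + 4*exp(2*m) + 1)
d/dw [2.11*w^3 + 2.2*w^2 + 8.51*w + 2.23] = 6.33*w^2 + 4.4*w + 8.51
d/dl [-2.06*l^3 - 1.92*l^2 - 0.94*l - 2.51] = -6.18*l^2 - 3.84*l - 0.94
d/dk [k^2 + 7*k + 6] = 2*k + 7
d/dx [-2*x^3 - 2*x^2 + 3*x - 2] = -6*x^2 - 4*x + 3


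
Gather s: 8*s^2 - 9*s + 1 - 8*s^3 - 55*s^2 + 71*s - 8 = -8*s^3 - 47*s^2 + 62*s - 7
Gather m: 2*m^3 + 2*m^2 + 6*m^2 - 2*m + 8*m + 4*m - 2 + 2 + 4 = 2*m^3 + 8*m^2 + 10*m + 4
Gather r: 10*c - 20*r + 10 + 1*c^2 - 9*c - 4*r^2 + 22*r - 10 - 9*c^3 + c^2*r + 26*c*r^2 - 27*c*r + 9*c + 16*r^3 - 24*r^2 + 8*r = -9*c^3 + c^2 + 10*c + 16*r^3 + r^2*(26*c - 28) + r*(c^2 - 27*c + 10)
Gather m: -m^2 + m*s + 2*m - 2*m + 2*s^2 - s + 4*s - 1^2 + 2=-m^2 + m*s + 2*s^2 + 3*s + 1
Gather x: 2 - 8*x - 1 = 1 - 8*x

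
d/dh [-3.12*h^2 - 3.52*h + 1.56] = -6.24*h - 3.52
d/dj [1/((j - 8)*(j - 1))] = (9 - 2*j)/(j^4 - 18*j^3 + 97*j^2 - 144*j + 64)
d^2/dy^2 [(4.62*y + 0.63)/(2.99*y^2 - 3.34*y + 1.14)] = ((27.0942 - 82.8828*y)*(2.99*y^2 - 3.34*y + 1.14) + (4.62*y + 0.63)*(5.98*y - 3.34)*(11.96*y - 6.68))/(2.99*y^2 - 3.34*y + 1.14)^3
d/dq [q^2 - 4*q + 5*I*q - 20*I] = 2*q - 4 + 5*I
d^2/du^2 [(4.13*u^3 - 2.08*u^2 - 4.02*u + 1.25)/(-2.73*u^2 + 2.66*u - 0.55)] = (5.6843418860808e-14*u^5 + 44.0883379999999*u^3 - 38.38233*u^2 + 10.75137*u - 0.914330000000003)/(20.346417*u^6 - 59.474142*u^5 + 70.246449*u^4 - 42.785036*u^3 + 14.152215*u^2 - 2.41395*u + 0.166375)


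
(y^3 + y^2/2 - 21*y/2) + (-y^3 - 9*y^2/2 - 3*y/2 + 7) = -4*y^2 - 12*y + 7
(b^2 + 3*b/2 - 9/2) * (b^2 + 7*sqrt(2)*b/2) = b^4 + 3*b^3/2 + 7*sqrt(2)*b^3/2 - 9*b^2/2 + 21*sqrt(2)*b^2/4 - 63*sqrt(2)*b/4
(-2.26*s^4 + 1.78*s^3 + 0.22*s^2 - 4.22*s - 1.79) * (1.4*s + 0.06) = -3.164*s^5 + 2.3564*s^4 + 0.4148*s^3 - 5.8948*s^2 - 2.7592*s - 0.1074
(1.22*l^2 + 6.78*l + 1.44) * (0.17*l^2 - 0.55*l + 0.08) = 0.2074*l^4 + 0.4816*l^3 - 3.3866*l^2 - 0.2496*l + 0.1152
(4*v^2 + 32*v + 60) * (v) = 4*v^3 + 32*v^2 + 60*v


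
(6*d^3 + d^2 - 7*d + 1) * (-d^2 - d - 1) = -6*d^5 - 7*d^4 + 5*d^2 + 6*d - 1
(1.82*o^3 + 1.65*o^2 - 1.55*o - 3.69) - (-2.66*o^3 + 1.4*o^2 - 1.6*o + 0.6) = 4.48*o^3 + 0.25*o^2 + 0.05*o - 4.29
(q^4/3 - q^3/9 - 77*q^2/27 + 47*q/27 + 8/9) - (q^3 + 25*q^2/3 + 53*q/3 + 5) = q^4/3 - 10*q^3/9 - 302*q^2/27 - 430*q/27 - 37/9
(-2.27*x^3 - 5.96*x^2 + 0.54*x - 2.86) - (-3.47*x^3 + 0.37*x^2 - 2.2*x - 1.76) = 1.2*x^3 - 6.33*x^2 + 2.74*x - 1.1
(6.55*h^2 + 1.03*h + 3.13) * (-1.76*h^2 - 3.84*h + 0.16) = -11.528*h^4 - 26.9648*h^3 - 8.416*h^2 - 11.8544*h + 0.5008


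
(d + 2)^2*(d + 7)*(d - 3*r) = d^4 - 3*d^3*r + 11*d^3 - 33*d^2*r + 32*d^2 - 96*d*r + 28*d - 84*r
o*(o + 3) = o^2 + 3*o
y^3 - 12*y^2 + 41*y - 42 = (y - 7)*(y - 3)*(y - 2)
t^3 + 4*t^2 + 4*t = t*(t + 2)^2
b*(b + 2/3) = b^2 + 2*b/3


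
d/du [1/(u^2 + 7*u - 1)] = (-2*u - 7)/(u^2 + 7*u - 1)^2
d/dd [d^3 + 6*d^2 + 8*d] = 3*d^2 + 12*d + 8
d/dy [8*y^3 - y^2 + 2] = 2*y*(12*y - 1)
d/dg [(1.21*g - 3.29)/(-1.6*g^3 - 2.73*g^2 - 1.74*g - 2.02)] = (3.872*g^3 - 12.4887*g^2 - 17.9634*g - 8.1688)/(2.56*g^6 + 8.736*g^5 + 13.0209*g^4 + 15.9644*g^3 + 14.0568*g^2 + 7.0296*g + 4.0804)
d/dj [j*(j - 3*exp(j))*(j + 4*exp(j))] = j^2*exp(j) + 3*j^2 - 24*j*exp(2*j) + 2*j*exp(j) - 12*exp(2*j)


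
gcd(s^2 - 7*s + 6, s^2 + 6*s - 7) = s - 1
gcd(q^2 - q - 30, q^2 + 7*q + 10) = q + 5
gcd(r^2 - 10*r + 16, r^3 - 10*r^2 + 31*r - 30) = r - 2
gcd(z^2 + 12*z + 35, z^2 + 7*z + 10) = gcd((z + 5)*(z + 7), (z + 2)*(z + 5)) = z + 5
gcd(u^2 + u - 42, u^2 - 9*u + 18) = u - 6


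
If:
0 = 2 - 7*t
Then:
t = 2/7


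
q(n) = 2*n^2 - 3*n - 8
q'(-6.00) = -27.00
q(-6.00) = 82.00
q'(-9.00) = -39.00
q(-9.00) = 181.00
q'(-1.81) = -10.24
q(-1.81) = 3.98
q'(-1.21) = -7.84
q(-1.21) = -1.44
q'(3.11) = 9.44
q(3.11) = 2.01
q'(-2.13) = -11.52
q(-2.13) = 7.46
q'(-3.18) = -15.72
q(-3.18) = 21.76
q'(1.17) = 1.68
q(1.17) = -8.77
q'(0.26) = -1.96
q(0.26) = -8.64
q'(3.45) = 10.80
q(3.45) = 5.46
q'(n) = 4*n - 3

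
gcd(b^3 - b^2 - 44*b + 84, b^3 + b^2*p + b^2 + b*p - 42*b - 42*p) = b^2 + b - 42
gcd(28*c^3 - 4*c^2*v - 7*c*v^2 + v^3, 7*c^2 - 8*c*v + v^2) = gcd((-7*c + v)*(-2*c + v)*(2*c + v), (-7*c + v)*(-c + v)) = -7*c + v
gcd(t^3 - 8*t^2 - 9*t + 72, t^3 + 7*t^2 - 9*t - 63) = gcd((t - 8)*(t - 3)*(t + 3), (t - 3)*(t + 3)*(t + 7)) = t^2 - 9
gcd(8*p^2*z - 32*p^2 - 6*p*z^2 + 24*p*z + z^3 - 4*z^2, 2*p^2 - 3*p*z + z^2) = -2*p + z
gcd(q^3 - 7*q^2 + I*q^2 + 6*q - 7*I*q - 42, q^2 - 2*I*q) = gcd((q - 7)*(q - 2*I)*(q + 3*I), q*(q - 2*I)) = q - 2*I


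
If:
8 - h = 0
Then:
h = 8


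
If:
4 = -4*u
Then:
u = -1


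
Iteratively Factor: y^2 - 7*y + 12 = (y - 3)*(y - 4)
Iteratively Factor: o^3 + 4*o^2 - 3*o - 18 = (o + 3)*(o^2 + o - 6) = (o + 3)^2*(o - 2)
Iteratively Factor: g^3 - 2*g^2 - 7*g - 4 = (g - 4)*(g^2 + 2*g + 1) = (g - 4)*(g + 1)*(g + 1)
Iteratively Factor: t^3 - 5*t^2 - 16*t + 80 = (t - 5)*(t^2 - 16) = (t - 5)*(t + 4)*(t - 4)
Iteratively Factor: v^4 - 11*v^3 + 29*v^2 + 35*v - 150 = (v - 5)*(v^3 - 6*v^2 - v + 30) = (v - 5)*(v - 3)*(v^2 - 3*v - 10) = (v - 5)*(v - 3)*(v + 2)*(v - 5)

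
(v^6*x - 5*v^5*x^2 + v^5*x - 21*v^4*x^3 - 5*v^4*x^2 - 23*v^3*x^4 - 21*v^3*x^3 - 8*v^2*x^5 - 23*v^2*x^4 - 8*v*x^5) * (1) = v^6*x - 5*v^5*x^2 + v^5*x - 21*v^4*x^3 - 5*v^4*x^2 - 23*v^3*x^4 - 21*v^3*x^3 - 8*v^2*x^5 - 23*v^2*x^4 - 8*v*x^5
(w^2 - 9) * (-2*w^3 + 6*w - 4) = -2*w^5 + 24*w^3 - 4*w^2 - 54*w + 36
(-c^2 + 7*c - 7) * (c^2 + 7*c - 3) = -c^4 + 45*c^2 - 70*c + 21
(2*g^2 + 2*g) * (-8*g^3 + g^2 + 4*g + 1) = -16*g^5 - 14*g^4 + 10*g^3 + 10*g^2 + 2*g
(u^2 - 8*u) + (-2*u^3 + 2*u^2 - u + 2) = -2*u^3 + 3*u^2 - 9*u + 2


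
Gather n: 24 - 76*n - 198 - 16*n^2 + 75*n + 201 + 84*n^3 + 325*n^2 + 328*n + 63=84*n^3 + 309*n^2 + 327*n + 90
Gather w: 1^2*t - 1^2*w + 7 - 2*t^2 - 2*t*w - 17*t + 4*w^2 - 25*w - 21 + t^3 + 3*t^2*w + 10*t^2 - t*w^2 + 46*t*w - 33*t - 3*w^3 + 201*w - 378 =t^3 + 8*t^2 - 49*t - 3*w^3 + w^2*(4 - t) + w*(3*t^2 + 44*t + 175) - 392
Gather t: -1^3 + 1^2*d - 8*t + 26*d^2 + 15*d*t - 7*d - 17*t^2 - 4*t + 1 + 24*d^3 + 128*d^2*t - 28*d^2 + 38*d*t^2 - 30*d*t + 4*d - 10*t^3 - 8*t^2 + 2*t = 24*d^3 - 2*d^2 - 2*d - 10*t^3 + t^2*(38*d - 25) + t*(128*d^2 - 15*d - 10)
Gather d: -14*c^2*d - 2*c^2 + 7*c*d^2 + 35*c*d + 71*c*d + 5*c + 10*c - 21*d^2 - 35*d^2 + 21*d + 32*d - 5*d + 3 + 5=-2*c^2 + 15*c + d^2*(7*c - 56) + d*(-14*c^2 + 106*c + 48) + 8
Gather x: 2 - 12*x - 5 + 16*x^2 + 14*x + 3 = 16*x^2 + 2*x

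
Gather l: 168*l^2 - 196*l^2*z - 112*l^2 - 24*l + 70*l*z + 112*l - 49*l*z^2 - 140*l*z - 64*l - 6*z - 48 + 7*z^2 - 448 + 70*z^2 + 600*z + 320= l^2*(56 - 196*z) + l*(-49*z^2 - 70*z + 24) + 77*z^2 + 594*z - 176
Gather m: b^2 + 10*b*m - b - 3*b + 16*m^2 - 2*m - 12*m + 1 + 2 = b^2 - 4*b + 16*m^2 + m*(10*b - 14) + 3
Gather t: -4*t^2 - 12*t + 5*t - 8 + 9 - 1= -4*t^2 - 7*t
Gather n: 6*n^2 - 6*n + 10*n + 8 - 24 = 6*n^2 + 4*n - 16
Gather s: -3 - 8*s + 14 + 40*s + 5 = 32*s + 16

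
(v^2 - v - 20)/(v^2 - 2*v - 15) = (v + 4)/(v + 3)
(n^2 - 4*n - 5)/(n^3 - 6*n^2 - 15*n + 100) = (n + 1)/(n^2 - n - 20)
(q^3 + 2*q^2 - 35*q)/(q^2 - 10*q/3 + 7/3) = 3*q*(q^2 + 2*q - 35)/(3*q^2 - 10*q + 7)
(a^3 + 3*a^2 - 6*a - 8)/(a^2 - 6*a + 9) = (a^3 + 3*a^2 - 6*a - 8)/(a^2 - 6*a + 9)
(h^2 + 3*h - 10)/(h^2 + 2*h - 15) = (h - 2)/(h - 3)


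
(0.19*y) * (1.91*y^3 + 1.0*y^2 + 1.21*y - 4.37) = 0.3629*y^4 + 0.19*y^3 + 0.2299*y^2 - 0.8303*y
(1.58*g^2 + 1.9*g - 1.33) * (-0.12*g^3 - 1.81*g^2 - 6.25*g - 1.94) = -0.1896*g^5 - 3.0878*g^4 - 13.1544*g^3 - 12.5329*g^2 + 4.6265*g + 2.5802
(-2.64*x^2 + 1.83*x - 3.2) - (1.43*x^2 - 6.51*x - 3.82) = -4.07*x^2 + 8.34*x + 0.62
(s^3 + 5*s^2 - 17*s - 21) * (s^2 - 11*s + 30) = s^5 - 6*s^4 - 42*s^3 + 316*s^2 - 279*s - 630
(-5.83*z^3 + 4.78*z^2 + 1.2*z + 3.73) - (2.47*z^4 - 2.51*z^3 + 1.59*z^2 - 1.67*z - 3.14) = -2.47*z^4 - 3.32*z^3 + 3.19*z^2 + 2.87*z + 6.87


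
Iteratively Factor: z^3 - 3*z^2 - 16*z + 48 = (z - 3)*(z^2 - 16) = (z - 4)*(z - 3)*(z + 4)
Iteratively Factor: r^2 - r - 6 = (r + 2)*(r - 3)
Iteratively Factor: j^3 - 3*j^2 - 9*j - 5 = (j + 1)*(j^2 - 4*j - 5) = (j - 5)*(j + 1)*(j + 1)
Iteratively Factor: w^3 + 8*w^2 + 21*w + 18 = (w + 3)*(w^2 + 5*w + 6) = (w + 3)^2*(w + 2)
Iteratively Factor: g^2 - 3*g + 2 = (g - 2)*(g - 1)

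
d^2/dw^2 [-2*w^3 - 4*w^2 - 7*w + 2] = -12*w - 8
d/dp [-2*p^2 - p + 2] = -4*p - 1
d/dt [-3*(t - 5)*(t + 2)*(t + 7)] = -9*t^2 - 24*t + 93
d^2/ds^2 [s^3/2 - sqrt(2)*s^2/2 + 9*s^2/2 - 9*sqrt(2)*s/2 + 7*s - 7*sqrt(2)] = 3*s - sqrt(2) + 9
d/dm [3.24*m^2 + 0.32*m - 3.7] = 6.48*m + 0.32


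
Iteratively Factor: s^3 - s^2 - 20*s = (s - 5)*(s^2 + 4*s) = (s - 5)*(s + 4)*(s)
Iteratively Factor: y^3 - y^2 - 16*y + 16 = (y - 4)*(y^2 + 3*y - 4) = (y - 4)*(y + 4)*(y - 1)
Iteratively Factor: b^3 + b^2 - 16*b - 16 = (b + 4)*(b^2 - 3*b - 4) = (b + 1)*(b + 4)*(b - 4)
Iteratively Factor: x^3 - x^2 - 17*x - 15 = (x + 1)*(x^2 - 2*x - 15) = (x + 1)*(x + 3)*(x - 5)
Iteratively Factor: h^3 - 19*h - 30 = (h + 3)*(h^2 - 3*h - 10) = (h - 5)*(h + 3)*(h + 2)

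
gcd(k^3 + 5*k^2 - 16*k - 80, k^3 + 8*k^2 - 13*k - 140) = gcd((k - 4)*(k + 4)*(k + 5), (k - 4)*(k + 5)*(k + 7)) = k^2 + k - 20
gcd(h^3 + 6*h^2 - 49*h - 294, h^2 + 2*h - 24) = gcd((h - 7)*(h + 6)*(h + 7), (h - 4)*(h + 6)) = h + 6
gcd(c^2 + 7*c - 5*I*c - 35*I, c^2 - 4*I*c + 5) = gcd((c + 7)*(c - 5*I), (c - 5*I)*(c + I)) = c - 5*I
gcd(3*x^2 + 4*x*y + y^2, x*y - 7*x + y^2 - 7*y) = x + y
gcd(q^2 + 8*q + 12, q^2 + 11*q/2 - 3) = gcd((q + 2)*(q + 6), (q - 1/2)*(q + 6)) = q + 6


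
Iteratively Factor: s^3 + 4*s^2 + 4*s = (s + 2)*(s^2 + 2*s) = s*(s + 2)*(s + 2)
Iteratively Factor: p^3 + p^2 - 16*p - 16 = (p + 4)*(p^2 - 3*p - 4) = (p + 1)*(p + 4)*(p - 4)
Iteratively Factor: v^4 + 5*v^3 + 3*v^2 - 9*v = (v + 3)*(v^3 + 2*v^2 - 3*v) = (v - 1)*(v + 3)*(v^2 + 3*v) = v*(v - 1)*(v + 3)*(v + 3)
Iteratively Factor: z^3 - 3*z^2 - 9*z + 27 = (z + 3)*(z^2 - 6*z + 9) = (z - 3)*(z + 3)*(z - 3)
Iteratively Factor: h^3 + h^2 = (h + 1)*(h^2) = h*(h + 1)*(h)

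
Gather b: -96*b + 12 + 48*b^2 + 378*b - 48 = 48*b^2 + 282*b - 36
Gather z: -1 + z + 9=z + 8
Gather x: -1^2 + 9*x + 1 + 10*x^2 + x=10*x^2 + 10*x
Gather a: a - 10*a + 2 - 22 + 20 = -9*a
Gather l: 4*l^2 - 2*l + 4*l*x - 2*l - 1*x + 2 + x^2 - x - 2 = 4*l^2 + l*(4*x - 4) + x^2 - 2*x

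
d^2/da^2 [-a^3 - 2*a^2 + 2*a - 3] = -6*a - 4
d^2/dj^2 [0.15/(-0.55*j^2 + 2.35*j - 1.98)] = (0.09075*j^2 - 0.38775*j - 0.15*(1.1*j - 2.35)*(2.2*j - 4.7) + 0.3267)/(0.55*j^2 - 2.35*j + 1.98)^3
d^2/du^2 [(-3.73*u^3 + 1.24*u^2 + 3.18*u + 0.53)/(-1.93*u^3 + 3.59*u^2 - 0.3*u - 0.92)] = (42.4503500000001*u^6 - 84.0291120000001*u^5 + 33.3411360000001*u^4 + 33.9332439999999*u^3 + 6.53556600000002*u^2 - 35.003724*u - 3.94008)/(7.189057*u^9 - 40.117173*u^8 + 77.974509*u^7 - 48.459215*u^6 - 26.126034*u^5 + 37.797936*u^4 - 1.017384*u^3 - 8.867328*u^2 + 0.76176*u + 0.778688)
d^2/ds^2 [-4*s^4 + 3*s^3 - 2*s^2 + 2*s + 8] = -48*s^2 + 18*s - 4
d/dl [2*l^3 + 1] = 6*l^2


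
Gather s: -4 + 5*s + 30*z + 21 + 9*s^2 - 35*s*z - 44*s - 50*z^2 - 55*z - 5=9*s^2 + s*(-35*z - 39) - 50*z^2 - 25*z + 12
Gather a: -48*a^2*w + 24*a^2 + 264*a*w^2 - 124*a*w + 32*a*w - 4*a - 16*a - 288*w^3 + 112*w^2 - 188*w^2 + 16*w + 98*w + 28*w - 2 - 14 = a^2*(24 - 48*w) + a*(264*w^2 - 92*w - 20) - 288*w^3 - 76*w^2 + 142*w - 16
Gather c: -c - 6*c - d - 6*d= -7*c - 7*d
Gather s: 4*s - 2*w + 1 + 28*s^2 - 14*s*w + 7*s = 28*s^2 + s*(11 - 14*w) - 2*w + 1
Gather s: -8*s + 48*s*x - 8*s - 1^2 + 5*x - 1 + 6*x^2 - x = s*(48*x - 16) + 6*x^2 + 4*x - 2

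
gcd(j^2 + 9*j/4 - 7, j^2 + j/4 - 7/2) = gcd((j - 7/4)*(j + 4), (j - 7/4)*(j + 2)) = j - 7/4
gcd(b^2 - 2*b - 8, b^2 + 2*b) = b + 2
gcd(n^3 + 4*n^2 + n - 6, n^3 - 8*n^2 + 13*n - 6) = n - 1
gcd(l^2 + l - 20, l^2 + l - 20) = l^2 + l - 20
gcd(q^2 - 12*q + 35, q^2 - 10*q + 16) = 1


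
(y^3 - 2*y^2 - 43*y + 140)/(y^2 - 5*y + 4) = (y^2 + 2*y - 35)/(y - 1)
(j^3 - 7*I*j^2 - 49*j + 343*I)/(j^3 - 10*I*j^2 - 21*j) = (j^2 - 49)/(j*(j - 3*I))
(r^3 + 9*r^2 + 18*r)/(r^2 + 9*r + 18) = r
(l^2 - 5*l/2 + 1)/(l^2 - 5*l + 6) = (l - 1/2)/(l - 3)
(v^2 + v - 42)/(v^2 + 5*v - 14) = (v - 6)/(v - 2)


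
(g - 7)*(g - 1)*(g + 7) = g^3 - g^2 - 49*g + 49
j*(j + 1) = j^2 + j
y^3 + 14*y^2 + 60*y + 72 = (y + 2)*(y + 6)^2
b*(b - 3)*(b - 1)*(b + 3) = b^4 - b^3 - 9*b^2 + 9*b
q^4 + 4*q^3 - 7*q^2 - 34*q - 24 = (q - 3)*(q + 1)*(q + 2)*(q + 4)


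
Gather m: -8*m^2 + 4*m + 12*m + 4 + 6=-8*m^2 + 16*m + 10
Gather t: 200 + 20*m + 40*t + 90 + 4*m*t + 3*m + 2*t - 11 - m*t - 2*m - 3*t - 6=21*m + t*(3*m + 39) + 273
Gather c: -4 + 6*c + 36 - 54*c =32 - 48*c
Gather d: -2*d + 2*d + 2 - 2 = 0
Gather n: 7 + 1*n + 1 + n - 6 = 2*n + 2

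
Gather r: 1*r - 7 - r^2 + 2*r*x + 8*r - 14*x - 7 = -r^2 + r*(2*x + 9) - 14*x - 14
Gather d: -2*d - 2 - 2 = -2*d - 4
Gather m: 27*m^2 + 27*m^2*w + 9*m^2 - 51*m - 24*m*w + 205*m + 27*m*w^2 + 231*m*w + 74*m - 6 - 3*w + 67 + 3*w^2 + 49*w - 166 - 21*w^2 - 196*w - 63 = m^2*(27*w + 36) + m*(27*w^2 + 207*w + 228) - 18*w^2 - 150*w - 168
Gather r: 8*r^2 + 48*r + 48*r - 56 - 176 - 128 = 8*r^2 + 96*r - 360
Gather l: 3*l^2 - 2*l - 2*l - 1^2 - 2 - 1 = 3*l^2 - 4*l - 4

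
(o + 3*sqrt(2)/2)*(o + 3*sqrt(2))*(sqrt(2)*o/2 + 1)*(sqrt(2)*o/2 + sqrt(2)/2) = o^4/2 + o^3/2 + 11*sqrt(2)*o^3/4 + 11*sqrt(2)*o^2/4 + 9*o^2 + 9*sqrt(2)*o/2 + 9*o + 9*sqrt(2)/2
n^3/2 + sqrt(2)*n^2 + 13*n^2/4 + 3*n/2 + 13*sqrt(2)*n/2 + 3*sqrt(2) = (n/2 + sqrt(2))*(n + 1/2)*(n + 6)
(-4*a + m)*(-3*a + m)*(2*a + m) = 24*a^3 - 2*a^2*m - 5*a*m^2 + m^3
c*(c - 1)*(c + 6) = c^3 + 5*c^2 - 6*c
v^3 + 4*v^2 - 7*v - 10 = (v - 2)*(v + 1)*(v + 5)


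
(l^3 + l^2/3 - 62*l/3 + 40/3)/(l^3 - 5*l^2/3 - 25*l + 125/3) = (3*l^2 - 14*l + 8)/(3*l^2 - 20*l + 25)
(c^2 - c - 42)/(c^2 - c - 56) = (-c^2 + c + 42)/(-c^2 + c + 56)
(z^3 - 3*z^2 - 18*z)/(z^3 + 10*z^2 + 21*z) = (z - 6)/(z + 7)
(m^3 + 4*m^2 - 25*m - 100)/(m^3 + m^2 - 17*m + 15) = (m^2 - m - 20)/(m^2 - 4*m + 3)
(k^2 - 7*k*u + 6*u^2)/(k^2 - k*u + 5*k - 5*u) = (k - 6*u)/(k + 5)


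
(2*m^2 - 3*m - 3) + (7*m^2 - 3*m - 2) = 9*m^2 - 6*m - 5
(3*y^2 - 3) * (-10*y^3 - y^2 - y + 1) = -30*y^5 - 3*y^4 + 27*y^3 + 6*y^2 + 3*y - 3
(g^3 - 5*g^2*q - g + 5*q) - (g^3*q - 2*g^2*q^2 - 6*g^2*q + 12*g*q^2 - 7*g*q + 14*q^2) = -g^3*q + g^3 + 2*g^2*q^2 + g^2*q - 12*g*q^2 + 7*g*q - g - 14*q^2 + 5*q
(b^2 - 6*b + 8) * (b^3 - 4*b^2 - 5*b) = b^5 - 10*b^4 + 27*b^3 - 2*b^2 - 40*b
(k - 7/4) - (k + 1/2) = -9/4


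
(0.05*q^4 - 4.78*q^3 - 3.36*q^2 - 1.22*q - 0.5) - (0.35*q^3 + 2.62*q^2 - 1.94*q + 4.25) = 0.05*q^4 - 5.13*q^3 - 5.98*q^2 + 0.72*q - 4.75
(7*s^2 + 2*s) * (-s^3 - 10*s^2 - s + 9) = -7*s^5 - 72*s^4 - 27*s^3 + 61*s^2 + 18*s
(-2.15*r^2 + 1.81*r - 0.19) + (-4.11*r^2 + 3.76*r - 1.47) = -6.26*r^2 + 5.57*r - 1.66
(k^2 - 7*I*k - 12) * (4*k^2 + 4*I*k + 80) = 4*k^4 - 24*I*k^3 + 60*k^2 - 608*I*k - 960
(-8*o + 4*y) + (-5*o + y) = -13*o + 5*y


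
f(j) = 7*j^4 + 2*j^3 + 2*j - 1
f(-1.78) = 54.43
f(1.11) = 14.58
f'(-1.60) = -97.33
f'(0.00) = 2.00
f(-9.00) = 44450.00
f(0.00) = -1.00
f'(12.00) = 49250.00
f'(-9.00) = -19924.00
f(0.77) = 3.91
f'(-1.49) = -77.30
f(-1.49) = 23.91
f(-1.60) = 33.48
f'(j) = 28*j^3 + 6*j^2 + 2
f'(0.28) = 3.09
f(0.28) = -0.35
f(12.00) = 148631.00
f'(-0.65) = -3.15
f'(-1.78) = -136.90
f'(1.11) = 47.69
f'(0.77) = 18.34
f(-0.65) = -1.60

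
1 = 1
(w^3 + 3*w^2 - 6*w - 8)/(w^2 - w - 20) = (w^2 - w - 2)/(w - 5)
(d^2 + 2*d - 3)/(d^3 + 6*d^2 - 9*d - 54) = (d - 1)/(d^2 + 3*d - 18)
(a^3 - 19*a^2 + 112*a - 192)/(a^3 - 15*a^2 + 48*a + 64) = (a - 3)/(a + 1)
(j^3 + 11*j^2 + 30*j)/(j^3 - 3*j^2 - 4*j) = (j^2 + 11*j + 30)/(j^2 - 3*j - 4)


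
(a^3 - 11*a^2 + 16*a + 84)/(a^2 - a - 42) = (a^2 - 4*a - 12)/(a + 6)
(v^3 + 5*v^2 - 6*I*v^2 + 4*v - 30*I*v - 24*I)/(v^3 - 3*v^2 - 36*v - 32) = (v - 6*I)/(v - 8)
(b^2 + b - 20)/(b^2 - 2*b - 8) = (b + 5)/(b + 2)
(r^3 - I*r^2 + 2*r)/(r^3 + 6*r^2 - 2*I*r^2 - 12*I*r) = (r + I)/(r + 6)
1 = 1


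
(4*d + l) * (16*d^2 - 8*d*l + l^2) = 64*d^3 - 16*d^2*l - 4*d*l^2 + l^3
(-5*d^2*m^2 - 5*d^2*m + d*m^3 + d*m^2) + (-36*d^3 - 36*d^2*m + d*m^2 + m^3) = -36*d^3 - 5*d^2*m^2 - 41*d^2*m + d*m^3 + 2*d*m^2 + m^3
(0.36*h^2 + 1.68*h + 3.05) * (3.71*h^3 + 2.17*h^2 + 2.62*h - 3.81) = 1.3356*h^5 + 7.014*h^4 + 15.9043*h^3 + 9.6485*h^2 + 1.5902*h - 11.6205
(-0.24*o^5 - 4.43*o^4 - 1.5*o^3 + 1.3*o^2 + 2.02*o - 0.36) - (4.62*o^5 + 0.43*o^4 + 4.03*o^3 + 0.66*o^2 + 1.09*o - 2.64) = -4.86*o^5 - 4.86*o^4 - 5.53*o^3 + 0.64*o^2 + 0.93*o + 2.28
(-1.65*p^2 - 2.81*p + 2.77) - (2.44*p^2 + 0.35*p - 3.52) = -4.09*p^2 - 3.16*p + 6.29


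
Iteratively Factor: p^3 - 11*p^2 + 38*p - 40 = (p - 5)*(p^2 - 6*p + 8) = (p - 5)*(p - 2)*(p - 4)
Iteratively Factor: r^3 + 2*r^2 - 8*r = (r - 2)*(r^2 + 4*r) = (r - 2)*(r + 4)*(r)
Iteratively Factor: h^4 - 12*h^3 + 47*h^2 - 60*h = (h - 4)*(h^3 - 8*h^2 + 15*h) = (h - 5)*(h - 4)*(h^2 - 3*h) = (h - 5)*(h - 4)*(h - 3)*(h)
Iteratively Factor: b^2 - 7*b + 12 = (b - 4)*(b - 3)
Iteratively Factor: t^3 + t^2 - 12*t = (t + 4)*(t^2 - 3*t) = t*(t + 4)*(t - 3)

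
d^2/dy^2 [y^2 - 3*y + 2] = 2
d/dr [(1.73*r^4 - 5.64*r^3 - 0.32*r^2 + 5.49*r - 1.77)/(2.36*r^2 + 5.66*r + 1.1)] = (8.1656*r^5 + 16.065*r^4 - 56.2328*r^3 - 33.3796*r^2 + 7.6504*r + 16.0572)/(5.5696*r^4 + 26.7152*r^3 + 37.2276*r^2 + 12.452*r + 1.21)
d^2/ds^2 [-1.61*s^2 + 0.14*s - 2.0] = -3.22000000000000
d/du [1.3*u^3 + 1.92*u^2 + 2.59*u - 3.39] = 3.9*u^2 + 3.84*u + 2.59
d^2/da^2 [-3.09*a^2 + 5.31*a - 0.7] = -6.18000000000000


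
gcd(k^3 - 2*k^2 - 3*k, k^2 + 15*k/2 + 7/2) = 1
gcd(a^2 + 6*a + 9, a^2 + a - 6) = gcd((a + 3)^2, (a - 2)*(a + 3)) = a + 3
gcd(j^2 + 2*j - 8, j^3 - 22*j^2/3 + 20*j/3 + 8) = j - 2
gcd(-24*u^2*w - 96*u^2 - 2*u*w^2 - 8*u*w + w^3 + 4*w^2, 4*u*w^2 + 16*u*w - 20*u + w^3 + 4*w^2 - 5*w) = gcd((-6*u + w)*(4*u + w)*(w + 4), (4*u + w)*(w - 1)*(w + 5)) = 4*u + w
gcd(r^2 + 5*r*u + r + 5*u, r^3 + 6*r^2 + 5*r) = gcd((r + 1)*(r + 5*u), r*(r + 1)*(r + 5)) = r + 1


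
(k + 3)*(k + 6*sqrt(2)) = k^2 + 3*k + 6*sqrt(2)*k + 18*sqrt(2)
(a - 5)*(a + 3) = a^2 - 2*a - 15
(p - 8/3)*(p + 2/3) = p^2 - 2*p - 16/9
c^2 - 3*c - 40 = (c - 8)*(c + 5)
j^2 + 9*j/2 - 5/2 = (j - 1/2)*(j + 5)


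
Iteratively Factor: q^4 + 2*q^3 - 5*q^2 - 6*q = (q)*(q^3 + 2*q^2 - 5*q - 6) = q*(q + 1)*(q^2 + q - 6) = q*(q - 2)*(q + 1)*(q + 3)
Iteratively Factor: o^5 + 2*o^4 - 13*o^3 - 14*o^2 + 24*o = (o)*(o^4 + 2*o^3 - 13*o^2 - 14*o + 24) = o*(o - 1)*(o^3 + 3*o^2 - 10*o - 24) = o*(o - 1)*(o + 4)*(o^2 - o - 6) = o*(o - 3)*(o - 1)*(o + 4)*(o + 2)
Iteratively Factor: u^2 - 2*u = (u - 2)*(u)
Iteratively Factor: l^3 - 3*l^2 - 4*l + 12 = (l - 3)*(l^2 - 4) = (l - 3)*(l - 2)*(l + 2)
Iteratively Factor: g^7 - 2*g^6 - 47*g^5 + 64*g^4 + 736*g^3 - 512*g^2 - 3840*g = (g - 5)*(g^6 + 3*g^5 - 32*g^4 - 96*g^3 + 256*g^2 + 768*g) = (g - 5)*(g - 4)*(g^5 + 7*g^4 - 4*g^3 - 112*g^2 - 192*g) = (g - 5)*(g - 4)^2*(g^4 + 11*g^3 + 40*g^2 + 48*g) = (g - 5)*(g - 4)^2*(g + 3)*(g^3 + 8*g^2 + 16*g) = (g - 5)*(g - 4)^2*(g + 3)*(g + 4)*(g^2 + 4*g) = (g - 5)*(g - 4)^2*(g + 3)*(g + 4)^2*(g)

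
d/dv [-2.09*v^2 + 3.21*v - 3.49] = 3.21 - 4.18*v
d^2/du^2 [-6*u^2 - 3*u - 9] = -12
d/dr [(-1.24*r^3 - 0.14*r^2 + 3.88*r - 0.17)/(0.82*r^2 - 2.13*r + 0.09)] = (-1.0168*r^4 + 5.2824*r^3 - 3.2182*r^2 + 0.2536*r - 0.0129000000000001)/(0.6724*r^4 - 3.4932*r^3 + 4.6845*r^2 - 0.3834*r + 0.0081)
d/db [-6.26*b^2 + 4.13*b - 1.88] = 4.13 - 12.52*b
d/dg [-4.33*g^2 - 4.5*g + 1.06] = -8.66*g - 4.5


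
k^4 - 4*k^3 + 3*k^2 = k^2*(k - 3)*(k - 1)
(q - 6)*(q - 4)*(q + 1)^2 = q^4 - 8*q^3 + 5*q^2 + 38*q + 24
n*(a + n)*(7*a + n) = 7*a^2*n + 8*a*n^2 + n^3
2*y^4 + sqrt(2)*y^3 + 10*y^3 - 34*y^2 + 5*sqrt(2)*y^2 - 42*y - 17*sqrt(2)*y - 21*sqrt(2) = (y - 3)*(y + 7)*(sqrt(2)*y + 1)*(sqrt(2)*y + sqrt(2))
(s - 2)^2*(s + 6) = s^3 + 2*s^2 - 20*s + 24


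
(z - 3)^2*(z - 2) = z^3 - 8*z^2 + 21*z - 18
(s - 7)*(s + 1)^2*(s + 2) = s^4 - 3*s^3 - 23*s^2 - 33*s - 14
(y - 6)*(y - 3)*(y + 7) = y^3 - 2*y^2 - 45*y + 126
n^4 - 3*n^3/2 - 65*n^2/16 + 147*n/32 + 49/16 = (n - 2)*(n - 7/4)*(n + 1/2)*(n + 7/4)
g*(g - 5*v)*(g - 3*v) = g^3 - 8*g^2*v + 15*g*v^2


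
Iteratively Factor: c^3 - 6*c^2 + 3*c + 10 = (c - 2)*(c^2 - 4*c - 5) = (c - 5)*(c - 2)*(c + 1)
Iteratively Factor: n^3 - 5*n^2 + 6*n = (n - 2)*(n^2 - 3*n) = n*(n - 2)*(n - 3)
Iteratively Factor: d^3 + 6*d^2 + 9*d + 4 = (d + 1)*(d^2 + 5*d + 4) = (d + 1)^2*(d + 4)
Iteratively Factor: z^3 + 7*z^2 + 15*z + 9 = (z + 3)*(z^2 + 4*z + 3) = (z + 1)*(z + 3)*(z + 3)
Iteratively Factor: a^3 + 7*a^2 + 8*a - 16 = (a + 4)*(a^2 + 3*a - 4) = (a + 4)^2*(a - 1)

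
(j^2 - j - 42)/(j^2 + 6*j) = (j - 7)/j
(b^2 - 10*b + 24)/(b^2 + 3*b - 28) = (b - 6)/(b + 7)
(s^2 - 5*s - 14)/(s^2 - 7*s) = (s + 2)/s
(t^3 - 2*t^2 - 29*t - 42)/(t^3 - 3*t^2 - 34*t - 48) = (t - 7)/(t - 8)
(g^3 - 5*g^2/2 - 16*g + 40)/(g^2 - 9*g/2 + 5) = (g^2 - 16)/(g - 2)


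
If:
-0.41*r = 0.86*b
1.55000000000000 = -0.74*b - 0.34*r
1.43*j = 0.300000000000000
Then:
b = -57.77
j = 0.21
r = 121.18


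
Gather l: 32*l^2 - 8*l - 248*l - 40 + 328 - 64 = 32*l^2 - 256*l + 224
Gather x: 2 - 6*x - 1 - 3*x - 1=-9*x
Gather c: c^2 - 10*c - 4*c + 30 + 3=c^2 - 14*c + 33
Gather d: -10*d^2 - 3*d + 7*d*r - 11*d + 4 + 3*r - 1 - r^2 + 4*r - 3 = -10*d^2 + d*(7*r - 14) - r^2 + 7*r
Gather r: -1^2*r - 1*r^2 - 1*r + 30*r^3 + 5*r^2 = 30*r^3 + 4*r^2 - 2*r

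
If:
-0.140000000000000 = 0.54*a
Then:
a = -0.26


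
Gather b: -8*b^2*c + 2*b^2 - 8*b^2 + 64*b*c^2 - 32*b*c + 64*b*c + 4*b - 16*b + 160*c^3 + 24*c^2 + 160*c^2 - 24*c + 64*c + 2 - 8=b^2*(-8*c - 6) + b*(64*c^2 + 32*c - 12) + 160*c^3 + 184*c^2 + 40*c - 6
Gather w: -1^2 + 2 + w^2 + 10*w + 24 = w^2 + 10*w + 25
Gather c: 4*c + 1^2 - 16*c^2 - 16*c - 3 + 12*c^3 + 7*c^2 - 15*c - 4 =12*c^3 - 9*c^2 - 27*c - 6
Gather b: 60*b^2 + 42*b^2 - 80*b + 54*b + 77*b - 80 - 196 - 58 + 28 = 102*b^2 + 51*b - 306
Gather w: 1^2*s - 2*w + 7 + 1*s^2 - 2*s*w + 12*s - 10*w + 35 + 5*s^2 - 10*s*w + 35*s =6*s^2 + 48*s + w*(-12*s - 12) + 42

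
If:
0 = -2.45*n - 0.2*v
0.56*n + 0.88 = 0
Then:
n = -1.57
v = 19.25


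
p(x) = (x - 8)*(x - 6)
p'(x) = 2*x - 14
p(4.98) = 3.08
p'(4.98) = -4.04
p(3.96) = 8.24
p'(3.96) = -6.08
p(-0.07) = 48.98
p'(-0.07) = -14.14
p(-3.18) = 102.63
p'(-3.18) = -20.36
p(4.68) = 4.38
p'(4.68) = -4.64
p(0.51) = 41.12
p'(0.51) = -12.98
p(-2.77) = 94.45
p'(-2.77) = -19.54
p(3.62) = 10.42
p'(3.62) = -6.76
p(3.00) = 15.00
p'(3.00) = -8.00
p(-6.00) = 168.00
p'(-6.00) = -26.00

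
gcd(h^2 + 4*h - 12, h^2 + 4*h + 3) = 1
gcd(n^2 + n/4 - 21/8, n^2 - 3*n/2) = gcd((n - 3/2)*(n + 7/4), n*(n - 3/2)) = n - 3/2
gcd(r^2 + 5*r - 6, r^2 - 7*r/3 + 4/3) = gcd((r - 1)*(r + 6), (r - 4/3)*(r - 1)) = r - 1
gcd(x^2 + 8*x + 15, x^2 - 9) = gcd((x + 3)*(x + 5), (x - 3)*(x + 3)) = x + 3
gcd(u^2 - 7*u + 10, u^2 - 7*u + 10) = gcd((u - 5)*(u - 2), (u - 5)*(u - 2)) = u^2 - 7*u + 10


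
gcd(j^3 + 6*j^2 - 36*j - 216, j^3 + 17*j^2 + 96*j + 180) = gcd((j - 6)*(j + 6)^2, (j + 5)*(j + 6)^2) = j^2 + 12*j + 36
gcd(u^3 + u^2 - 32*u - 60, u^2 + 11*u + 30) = u + 5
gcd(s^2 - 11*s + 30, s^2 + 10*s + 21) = 1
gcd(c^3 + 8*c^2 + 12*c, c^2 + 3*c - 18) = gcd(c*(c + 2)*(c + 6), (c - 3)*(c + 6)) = c + 6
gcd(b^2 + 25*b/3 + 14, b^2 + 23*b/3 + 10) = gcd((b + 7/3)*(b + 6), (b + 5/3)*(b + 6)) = b + 6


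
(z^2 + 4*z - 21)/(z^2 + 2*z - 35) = (z - 3)/(z - 5)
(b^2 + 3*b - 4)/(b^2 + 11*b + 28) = (b - 1)/(b + 7)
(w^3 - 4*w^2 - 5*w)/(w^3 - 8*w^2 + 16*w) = (w^2 - 4*w - 5)/(w^2 - 8*w + 16)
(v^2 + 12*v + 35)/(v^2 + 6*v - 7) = (v + 5)/(v - 1)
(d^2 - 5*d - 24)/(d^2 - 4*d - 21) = (d - 8)/(d - 7)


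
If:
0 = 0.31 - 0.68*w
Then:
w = 0.46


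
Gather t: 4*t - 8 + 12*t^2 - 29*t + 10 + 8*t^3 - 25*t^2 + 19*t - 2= 8*t^3 - 13*t^2 - 6*t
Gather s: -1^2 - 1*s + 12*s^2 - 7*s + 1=12*s^2 - 8*s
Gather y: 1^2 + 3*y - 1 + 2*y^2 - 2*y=2*y^2 + y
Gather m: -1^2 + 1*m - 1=m - 2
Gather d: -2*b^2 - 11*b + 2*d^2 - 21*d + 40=-2*b^2 - 11*b + 2*d^2 - 21*d + 40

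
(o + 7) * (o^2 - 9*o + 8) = o^3 - 2*o^2 - 55*o + 56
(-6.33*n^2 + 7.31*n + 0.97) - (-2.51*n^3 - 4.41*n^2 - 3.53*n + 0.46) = 2.51*n^3 - 1.92*n^2 + 10.84*n + 0.51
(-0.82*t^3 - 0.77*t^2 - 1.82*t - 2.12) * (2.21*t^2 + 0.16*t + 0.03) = -1.8122*t^5 - 1.8329*t^4 - 4.17*t^3 - 4.9995*t^2 - 0.3938*t - 0.0636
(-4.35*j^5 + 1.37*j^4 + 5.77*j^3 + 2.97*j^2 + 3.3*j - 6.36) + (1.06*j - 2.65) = -4.35*j^5 + 1.37*j^4 + 5.77*j^3 + 2.97*j^2 + 4.36*j - 9.01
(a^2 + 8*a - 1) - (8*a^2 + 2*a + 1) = -7*a^2 + 6*a - 2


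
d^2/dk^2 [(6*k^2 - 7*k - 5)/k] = -10/k^3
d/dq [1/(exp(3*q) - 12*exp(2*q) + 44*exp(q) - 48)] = (-3*exp(2*q) + 24*exp(q) - 44)*exp(q)/(exp(3*q) - 12*exp(2*q) + 44*exp(q) - 48)^2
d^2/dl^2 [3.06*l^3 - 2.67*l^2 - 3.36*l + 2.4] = 18.36*l - 5.34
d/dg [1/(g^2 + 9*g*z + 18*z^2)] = (-2*g - 9*z)/(g^2 + 9*g*z + 18*z^2)^2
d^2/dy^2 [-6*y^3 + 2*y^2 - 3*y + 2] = 4 - 36*y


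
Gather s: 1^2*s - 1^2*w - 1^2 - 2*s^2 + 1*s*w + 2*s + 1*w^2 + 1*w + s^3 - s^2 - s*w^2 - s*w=s^3 - 3*s^2 + s*(3 - w^2) + w^2 - 1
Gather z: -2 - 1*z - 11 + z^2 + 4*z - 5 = z^2 + 3*z - 18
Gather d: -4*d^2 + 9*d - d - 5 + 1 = -4*d^2 + 8*d - 4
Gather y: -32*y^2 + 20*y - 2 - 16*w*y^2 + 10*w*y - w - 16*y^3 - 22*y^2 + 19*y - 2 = -w - 16*y^3 + y^2*(-16*w - 54) + y*(10*w + 39) - 4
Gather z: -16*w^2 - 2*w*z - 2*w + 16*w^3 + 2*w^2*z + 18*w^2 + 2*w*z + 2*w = 16*w^3 + 2*w^2*z + 2*w^2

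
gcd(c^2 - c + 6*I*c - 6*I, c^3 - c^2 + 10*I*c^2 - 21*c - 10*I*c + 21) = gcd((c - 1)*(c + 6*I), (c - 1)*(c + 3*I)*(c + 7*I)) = c - 1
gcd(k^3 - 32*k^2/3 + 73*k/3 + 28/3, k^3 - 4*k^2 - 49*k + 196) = k^2 - 11*k + 28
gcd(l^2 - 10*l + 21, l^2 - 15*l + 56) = l - 7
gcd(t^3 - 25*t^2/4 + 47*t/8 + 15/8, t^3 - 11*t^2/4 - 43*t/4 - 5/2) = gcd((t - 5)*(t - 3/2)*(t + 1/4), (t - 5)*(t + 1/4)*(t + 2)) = t^2 - 19*t/4 - 5/4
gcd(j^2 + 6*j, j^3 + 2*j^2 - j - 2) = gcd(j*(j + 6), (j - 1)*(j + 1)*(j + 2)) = 1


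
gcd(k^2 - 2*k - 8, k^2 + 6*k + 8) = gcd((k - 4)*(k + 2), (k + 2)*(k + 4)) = k + 2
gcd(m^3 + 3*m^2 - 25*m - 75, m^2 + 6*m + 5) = m + 5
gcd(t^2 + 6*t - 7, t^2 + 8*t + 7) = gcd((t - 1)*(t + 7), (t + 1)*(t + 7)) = t + 7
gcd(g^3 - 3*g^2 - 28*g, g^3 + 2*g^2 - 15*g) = g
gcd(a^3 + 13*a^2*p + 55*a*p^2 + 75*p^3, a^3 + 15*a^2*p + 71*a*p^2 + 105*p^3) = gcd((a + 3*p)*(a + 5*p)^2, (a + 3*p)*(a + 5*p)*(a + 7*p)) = a^2 + 8*a*p + 15*p^2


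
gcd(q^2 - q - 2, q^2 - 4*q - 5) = q + 1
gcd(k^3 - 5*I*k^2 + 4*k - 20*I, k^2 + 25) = k - 5*I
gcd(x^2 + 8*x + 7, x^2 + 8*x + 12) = 1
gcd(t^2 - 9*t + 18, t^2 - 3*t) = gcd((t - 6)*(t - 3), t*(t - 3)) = t - 3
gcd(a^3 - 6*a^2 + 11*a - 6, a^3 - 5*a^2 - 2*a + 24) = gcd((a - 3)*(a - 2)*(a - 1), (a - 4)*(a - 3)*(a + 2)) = a - 3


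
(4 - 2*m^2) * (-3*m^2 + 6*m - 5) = 6*m^4 - 12*m^3 - 2*m^2 + 24*m - 20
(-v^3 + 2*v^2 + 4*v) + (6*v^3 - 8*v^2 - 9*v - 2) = 5*v^3 - 6*v^2 - 5*v - 2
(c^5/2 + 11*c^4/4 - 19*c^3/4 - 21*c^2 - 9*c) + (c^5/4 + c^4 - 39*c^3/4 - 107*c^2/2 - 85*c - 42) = 3*c^5/4 + 15*c^4/4 - 29*c^3/2 - 149*c^2/2 - 94*c - 42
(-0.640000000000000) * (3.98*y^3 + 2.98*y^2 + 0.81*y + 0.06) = -2.5472*y^3 - 1.9072*y^2 - 0.5184*y - 0.0384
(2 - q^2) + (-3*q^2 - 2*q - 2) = -4*q^2 - 2*q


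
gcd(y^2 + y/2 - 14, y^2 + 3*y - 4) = y + 4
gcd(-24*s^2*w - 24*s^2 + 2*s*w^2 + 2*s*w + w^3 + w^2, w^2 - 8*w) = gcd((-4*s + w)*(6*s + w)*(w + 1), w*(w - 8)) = 1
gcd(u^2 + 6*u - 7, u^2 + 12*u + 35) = u + 7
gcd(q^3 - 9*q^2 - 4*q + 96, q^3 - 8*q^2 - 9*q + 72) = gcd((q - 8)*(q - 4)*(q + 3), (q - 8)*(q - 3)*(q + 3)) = q^2 - 5*q - 24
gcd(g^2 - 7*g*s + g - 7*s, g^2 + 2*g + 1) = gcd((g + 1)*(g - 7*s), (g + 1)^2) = g + 1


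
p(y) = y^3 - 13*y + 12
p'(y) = 3*y^2 - 13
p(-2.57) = 28.44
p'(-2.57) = 6.81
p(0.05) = 11.35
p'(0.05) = -12.99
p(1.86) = -5.75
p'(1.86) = -2.62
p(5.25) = 88.45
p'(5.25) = 69.69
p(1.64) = -4.91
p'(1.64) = -4.93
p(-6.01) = -126.95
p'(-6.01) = 95.36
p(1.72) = -5.27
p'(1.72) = -4.12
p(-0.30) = 15.87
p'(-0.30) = -12.73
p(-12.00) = -1560.00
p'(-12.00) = 419.00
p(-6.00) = -126.00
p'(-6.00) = 95.00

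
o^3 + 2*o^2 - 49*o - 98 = (o - 7)*(o + 2)*(o + 7)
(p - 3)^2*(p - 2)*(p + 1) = p^4 - 7*p^3 + 13*p^2 + 3*p - 18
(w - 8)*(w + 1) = w^2 - 7*w - 8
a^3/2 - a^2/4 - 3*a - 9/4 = (a/2 + 1/2)*(a - 3)*(a + 3/2)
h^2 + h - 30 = (h - 5)*(h + 6)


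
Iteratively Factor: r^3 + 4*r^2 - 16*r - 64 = (r - 4)*(r^2 + 8*r + 16) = (r - 4)*(r + 4)*(r + 4)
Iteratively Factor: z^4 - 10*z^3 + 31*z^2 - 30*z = (z - 5)*(z^3 - 5*z^2 + 6*z) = (z - 5)*(z - 3)*(z^2 - 2*z) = z*(z - 5)*(z - 3)*(z - 2)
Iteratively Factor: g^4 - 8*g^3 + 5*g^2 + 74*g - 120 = (g - 5)*(g^3 - 3*g^2 - 10*g + 24) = (g - 5)*(g + 3)*(g^2 - 6*g + 8) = (g - 5)*(g - 2)*(g + 3)*(g - 4)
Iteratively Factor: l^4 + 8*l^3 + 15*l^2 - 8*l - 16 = (l - 1)*(l^3 + 9*l^2 + 24*l + 16) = (l - 1)*(l + 4)*(l^2 + 5*l + 4) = (l - 1)*(l + 4)^2*(l + 1)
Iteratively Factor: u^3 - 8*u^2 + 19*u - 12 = (u - 1)*(u^2 - 7*u + 12) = (u - 3)*(u - 1)*(u - 4)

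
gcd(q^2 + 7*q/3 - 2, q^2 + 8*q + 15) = q + 3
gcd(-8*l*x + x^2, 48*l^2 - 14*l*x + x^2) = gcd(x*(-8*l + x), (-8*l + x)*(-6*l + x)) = -8*l + x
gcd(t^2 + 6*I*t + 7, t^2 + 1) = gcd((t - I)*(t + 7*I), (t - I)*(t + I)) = t - I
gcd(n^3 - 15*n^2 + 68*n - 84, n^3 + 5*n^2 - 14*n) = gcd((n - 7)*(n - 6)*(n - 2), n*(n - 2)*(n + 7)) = n - 2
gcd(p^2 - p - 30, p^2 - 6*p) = p - 6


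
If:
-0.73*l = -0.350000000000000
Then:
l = 0.48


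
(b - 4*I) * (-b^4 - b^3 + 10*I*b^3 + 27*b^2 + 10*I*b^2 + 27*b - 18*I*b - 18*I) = -b^5 - b^4 + 14*I*b^4 + 67*b^3 + 14*I*b^3 + 67*b^2 - 126*I*b^2 - 72*b - 126*I*b - 72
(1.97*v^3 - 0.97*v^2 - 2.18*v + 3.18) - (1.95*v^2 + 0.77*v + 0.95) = 1.97*v^3 - 2.92*v^2 - 2.95*v + 2.23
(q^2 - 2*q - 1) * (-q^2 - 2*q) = -q^4 + 5*q^2 + 2*q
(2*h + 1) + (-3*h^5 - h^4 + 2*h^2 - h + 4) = -3*h^5 - h^4 + 2*h^2 + h + 5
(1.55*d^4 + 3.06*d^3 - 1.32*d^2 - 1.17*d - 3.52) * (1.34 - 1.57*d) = -2.4335*d^5 - 2.7272*d^4 + 6.1728*d^3 + 0.0680999999999998*d^2 + 3.9586*d - 4.7168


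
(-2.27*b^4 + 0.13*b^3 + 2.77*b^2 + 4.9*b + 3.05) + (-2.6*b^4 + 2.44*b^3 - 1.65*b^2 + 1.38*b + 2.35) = -4.87*b^4 + 2.57*b^3 + 1.12*b^2 + 6.28*b + 5.4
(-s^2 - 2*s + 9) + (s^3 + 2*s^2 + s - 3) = s^3 + s^2 - s + 6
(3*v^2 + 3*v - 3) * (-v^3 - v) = -3*v^5 - 3*v^4 - 3*v^2 + 3*v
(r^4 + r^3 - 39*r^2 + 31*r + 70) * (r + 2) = r^5 + 3*r^4 - 37*r^3 - 47*r^2 + 132*r + 140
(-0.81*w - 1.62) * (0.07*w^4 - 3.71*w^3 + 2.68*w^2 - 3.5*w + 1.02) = -0.0567*w^5 + 2.8917*w^4 + 3.8394*w^3 - 1.5066*w^2 + 4.8438*w - 1.6524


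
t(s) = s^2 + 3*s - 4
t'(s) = 2*s + 3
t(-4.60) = 3.36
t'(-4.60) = -6.20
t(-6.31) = 16.89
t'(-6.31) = -9.62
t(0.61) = -1.80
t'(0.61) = 4.22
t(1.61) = 3.42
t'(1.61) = 6.22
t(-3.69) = -1.45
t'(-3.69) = -4.38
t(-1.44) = -6.25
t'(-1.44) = 0.12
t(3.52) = 18.95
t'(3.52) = 10.04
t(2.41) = 9.04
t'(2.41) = 7.82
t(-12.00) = 104.00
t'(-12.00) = -21.00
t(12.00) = 176.00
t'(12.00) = 27.00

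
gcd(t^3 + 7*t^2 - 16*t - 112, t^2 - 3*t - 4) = t - 4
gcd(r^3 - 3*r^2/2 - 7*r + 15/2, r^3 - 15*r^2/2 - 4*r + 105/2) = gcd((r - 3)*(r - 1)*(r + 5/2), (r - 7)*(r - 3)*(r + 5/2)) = r^2 - r/2 - 15/2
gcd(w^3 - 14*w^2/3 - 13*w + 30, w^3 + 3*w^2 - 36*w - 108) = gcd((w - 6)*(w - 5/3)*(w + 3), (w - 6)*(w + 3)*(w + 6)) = w^2 - 3*w - 18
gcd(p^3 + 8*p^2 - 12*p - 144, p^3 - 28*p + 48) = p^2 + 2*p - 24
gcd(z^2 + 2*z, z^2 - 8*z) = z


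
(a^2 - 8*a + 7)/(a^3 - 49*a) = (a - 1)/(a*(a + 7))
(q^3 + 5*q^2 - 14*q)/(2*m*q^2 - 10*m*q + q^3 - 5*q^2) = (q^2 + 5*q - 14)/(2*m*q - 10*m + q^2 - 5*q)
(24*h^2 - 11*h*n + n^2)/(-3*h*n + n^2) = (-8*h + n)/n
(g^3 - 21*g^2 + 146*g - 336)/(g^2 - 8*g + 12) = (g^2 - 15*g + 56)/(g - 2)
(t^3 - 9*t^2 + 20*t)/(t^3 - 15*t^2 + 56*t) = (t^2 - 9*t + 20)/(t^2 - 15*t + 56)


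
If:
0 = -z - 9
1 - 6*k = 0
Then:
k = 1/6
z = -9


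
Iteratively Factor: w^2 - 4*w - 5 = (w + 1)*(w - 5)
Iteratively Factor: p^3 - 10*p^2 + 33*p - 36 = (p - 3)*(p^2 - 7*p + 12) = (p - 3)^2*(p - 4)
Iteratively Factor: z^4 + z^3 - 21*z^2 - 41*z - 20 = (z + 1)*(z^3 - 21*z - 20) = (z + 1)^2*(z^2 - z - 20) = (z - 5)*(z + 1)^2*(z + 4)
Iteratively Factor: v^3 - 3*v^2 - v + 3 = (v + 1)*(v^2 - 4*v + 3) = (v - 3)*(v + 1)*(v - 1)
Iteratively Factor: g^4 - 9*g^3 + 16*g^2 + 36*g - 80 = (g - 5)*(g^3 - 4*g^2 - 4*g + 16) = (g - 5)*(g + 2)*(g^2 - 6*g + 8) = (g - 5)*(g - 4)*(g + 2)*(g - 2)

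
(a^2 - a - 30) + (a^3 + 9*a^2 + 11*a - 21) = a^3 + 10*a^2 + 10*a - 51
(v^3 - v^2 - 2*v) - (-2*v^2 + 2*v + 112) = v^3 + v^2 - 4*v - 112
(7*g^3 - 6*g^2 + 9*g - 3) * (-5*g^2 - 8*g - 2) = -35*g^5 - 26*g^4 - 11*g^3 - 45*g^2 + 6*g + 6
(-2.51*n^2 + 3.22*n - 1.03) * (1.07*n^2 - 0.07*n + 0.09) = -2.6857*n^4 + 3.6211*n^3 - 1.5534*n^2 + 0.3619*n - 0.0927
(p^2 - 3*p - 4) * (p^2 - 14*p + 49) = p^4 - 17*p^3 + 87*p^2 - 91*p - 196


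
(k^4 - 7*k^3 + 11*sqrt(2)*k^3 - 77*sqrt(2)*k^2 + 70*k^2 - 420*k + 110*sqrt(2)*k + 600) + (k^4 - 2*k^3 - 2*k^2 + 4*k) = 2*k^4 - 9*k^3 + 11*sqrt(2)*k^3 - 77*sqrt(2)*k^2 + 68*k^2 - 416*k + 110*sqrt(2)*k + 600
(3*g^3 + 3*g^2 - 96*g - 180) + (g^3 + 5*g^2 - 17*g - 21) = 4*g^3 + 8*g^2 - 113*g - 201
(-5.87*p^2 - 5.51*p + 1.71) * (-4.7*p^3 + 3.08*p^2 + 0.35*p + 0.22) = 27.589*p^5 + 7.8174*p^4 - 27.0623*p^3 + 2.0469*p^2 - 0.6137*p + 0.3762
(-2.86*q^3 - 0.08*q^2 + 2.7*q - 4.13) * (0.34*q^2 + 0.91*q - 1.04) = -0.9724*q^5 - 2.6298*q^4 + 3.8196*q^3 + 1.136*q^2 - 6.5663*q + 4.2952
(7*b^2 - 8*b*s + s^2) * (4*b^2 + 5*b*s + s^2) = 28*b^4 + 3*b^3*s - 29*b^2*s^2 - 3*b*s^3 + s^4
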